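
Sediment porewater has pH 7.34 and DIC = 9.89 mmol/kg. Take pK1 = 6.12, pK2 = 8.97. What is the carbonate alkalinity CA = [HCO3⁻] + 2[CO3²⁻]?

CA = 9.55 mmol/kg

CA = [HCO3⁻] + 2[CO3²⁻] = (α₁ + 2α₂)·DIC
At pH 7.34: [H⁺]/K1 = 10^-1.22 = 0.060256, K2/[H⁺] = 10^-1.63 = 0.023442
α₁ = 1/(1 + 0.060256 + 0.023442) = 1/1.0837 = 0.9228; α₂ = α₁·K2/[H⁺] = 0.02163
α₁ + 2α₂ = 0.9660
CA = 0.9660 × 9.89 = 9.55 mmol/kg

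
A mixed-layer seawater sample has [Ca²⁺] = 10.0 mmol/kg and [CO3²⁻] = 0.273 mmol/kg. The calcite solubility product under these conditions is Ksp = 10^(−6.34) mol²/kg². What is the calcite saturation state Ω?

Ksp = 10^(−6.34) = 4.571×10^-7
Ω = [Ca²⁺][CO3²⁻]/Ksp = (10.0×10^-3)(0.273×10^-3) / 4.571×10^-7 = 5.97

Ω = 5.97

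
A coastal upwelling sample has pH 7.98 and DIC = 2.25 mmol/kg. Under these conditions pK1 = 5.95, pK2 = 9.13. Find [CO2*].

α₀ = 1 / (1 + K1/[H⁺] + K1K2/[H⁺]²) = 1 / (1 + 10^+2.03 + 10^+0.88)
   = 1 / (1 + 107.15 + 7.5858) = 1/115.74 = 0.008640
[CO2*] = α₀ × DIC = 0.008640 × 2.25 = 0.0194 mmol/kg = 19.4 μmol/kg

[CO2*] = 19.4 μmol/kg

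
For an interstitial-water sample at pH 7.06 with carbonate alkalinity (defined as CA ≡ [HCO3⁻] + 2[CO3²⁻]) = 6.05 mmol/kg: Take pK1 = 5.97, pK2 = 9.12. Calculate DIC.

CA = [HCO3⁻] + 2[CO3²⁻] = (α₁ + 2α₂)·DIC
At pH 7.06: [H⁺]/K1 = 10^-1.09 = 0.081283, K2/[H⁺] = 10^-2.06 = 0.0087096
α₁ = 1/(1 + 0.081283 + 0.0087096) = 1/1.0900 = 0.9174; α₂ = α₁·K2/[H⁺] = 0.007991
α₁ + 2α₂ = 0.9334
DIC = CA / (α₁ + 2α₂) = 6.05 / 0.9334 = 6.48 mmol/kg

DIC = 6.48 mmol/kg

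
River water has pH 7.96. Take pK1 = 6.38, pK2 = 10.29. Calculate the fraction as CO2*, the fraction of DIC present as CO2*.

α₀ = 0.0255

α₀ = 1 / (1 + K1/[H⁺] + K1K2/[H⁺]²) = 1 / (1 + 10^+1.58 + 10^-0.75)
   = 1 / (1 + 38.019 + 0.17783) = 1/39.197 = 0.02551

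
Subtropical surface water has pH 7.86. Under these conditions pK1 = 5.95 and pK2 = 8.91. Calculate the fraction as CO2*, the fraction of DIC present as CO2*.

α₀ = 0.0112

α₀ = 1 / (1 + K1/[H⁺] + K1K2/[H⁺]²) = 1 / (1 + 10^+1.91 + 10^+0.86)
   = 1 / (1 + 81.283 + 7.2444) = 1/89.527 = 0.01117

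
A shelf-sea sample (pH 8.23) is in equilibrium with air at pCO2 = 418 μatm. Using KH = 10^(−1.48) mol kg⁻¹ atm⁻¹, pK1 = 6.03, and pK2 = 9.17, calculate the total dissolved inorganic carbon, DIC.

[CO2*] = KH · pCO2 = 10^(−1.48) × 418×10^-6 = 1.384×10^-5 mol/kg
α₀ = 1/(1 + K1/[H⁺] + K1K2/[H⁺]²) = 1/(1 + 10^+2.20 + 10^+1.26) = 0.005628
DIC = [CO2*]/α₀ = 1.384×10^-5 / 0.005628 = 2.46 mmol/kg

DIC = 2.46 mmol/kg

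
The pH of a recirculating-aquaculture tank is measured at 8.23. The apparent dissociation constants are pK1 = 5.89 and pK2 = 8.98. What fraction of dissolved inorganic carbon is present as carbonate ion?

α₂ = 1 / (1 + [H⁺]/K2 + [H⁺]²/(K1K2)) = 1 / (1 + 10^+0.75 + 10^-1.59)
   = 1 / (1 + 5.6234 + 0.025704) = 1/6.6491 = 0.1504

α₂ = 0.150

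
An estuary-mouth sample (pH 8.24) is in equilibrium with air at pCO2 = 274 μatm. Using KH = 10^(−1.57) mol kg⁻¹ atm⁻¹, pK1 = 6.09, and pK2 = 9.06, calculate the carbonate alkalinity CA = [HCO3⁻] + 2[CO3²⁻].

[CO2*] = KH · pCO2 = 10^(−1.57) × 274×10^-6 = 7.375×10^-6 mol/kg
α₀ = 1/(1 + K1/[H⁺] + K1K2/[H⁺]²) = 1/(1 + 10^+2.15 + 10^+1.33) = 0.006111
DIC = [CO2*]/α₀ = 7.375×10^-6 / 0.006111 = 1.207 mmol/kg
CA = (α₁ + 2α₂)·DIC = (0.8632 + 2×0.1307) × 1.207 = 1.36 mmol/kg

CA = 1.36 mmol/kg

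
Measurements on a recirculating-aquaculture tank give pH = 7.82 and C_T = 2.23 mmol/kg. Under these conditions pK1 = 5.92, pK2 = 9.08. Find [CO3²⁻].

α₂ = 1 / (1 + [H⁺]/K2 + [H⁺]²/(K1K2)) = 1 / (1 + 10^+1.26 + 10^-0.64)
   = 1 / (1 + 18.197 + 0.22909) = 1/19.426 = 0.05148
[CO3²⁻] = α₂ × DIC = 0.05148 × 2.23 = 0.115 mmol/kg

[CO3²⁻] = 0.115 mmol/kg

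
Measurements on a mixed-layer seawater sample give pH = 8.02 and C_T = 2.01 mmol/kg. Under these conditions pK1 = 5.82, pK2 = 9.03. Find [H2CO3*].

α₀ = 1 / (1 + K1/[H⁺] + K1K2/[H⁺]²) = 1 / (1 + 10^+2.20 + 10^+1.19)
   = 1 / (1 + 158.49 + 15.488) = 1/174.98 = 0.005715
[CO2*] = α₀ × DIC = 0.005715 × 2.01 = 0.0115 mmol/kg = 11.5 μmol/kg

[CO2*] = 11.5 μmol/kg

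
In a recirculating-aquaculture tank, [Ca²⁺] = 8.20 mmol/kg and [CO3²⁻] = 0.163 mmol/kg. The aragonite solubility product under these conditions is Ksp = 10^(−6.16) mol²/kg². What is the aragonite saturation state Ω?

Ω = 1.93

Ksp = 10^(−6.16) = 6.918×10^-7
Ω = [Ca²⁺][CO3²⁻]/Ksp = (8.20×10^-3)(0.163×10^-3) / 6.918×10^-7 = 1.93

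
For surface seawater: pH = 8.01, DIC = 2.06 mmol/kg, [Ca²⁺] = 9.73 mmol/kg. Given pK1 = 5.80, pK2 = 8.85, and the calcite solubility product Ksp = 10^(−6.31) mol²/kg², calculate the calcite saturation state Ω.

Ω = 5.14

α₂ = 1 / (1 + [H⁺]/K2 + [H⁺]²/(K1K2)) = 1 / (1 + 10^+0.84 + 10^-1.37)
   = 1 / (1 + 6.9183 + 0.042658) = 1/7.9610 = 0.1256
[CO3²⁻] = α₂ × DIC = 0.1256 × 2.06 = 0.2588 mmol/kg
Ksp = 10^(−6.31) = 4.898×10^-7
Ω = [Ca²⁺][CO3²⁻]/Ksp = (9.73×10^-3)(2.588×10^-4) / 4.898×10^-7 = 5.14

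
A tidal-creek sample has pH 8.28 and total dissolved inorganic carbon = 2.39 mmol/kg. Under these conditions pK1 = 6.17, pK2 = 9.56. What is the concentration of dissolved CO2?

α₀ = 1 / (1 + K1/[H⁺] + K1K2/[H⁺]²) = 1 / (1 + 10^+2.11 + 10^+0.83)
   = 1 / (1 + 128.82 + 6.7608) = 1/136.59 = 0.007321
[CO2*] = α₀ × DIC = 0.007321 × 2.39 = 0.0175 mmol/kg = 17.5 μmol/kg

[CO2*] = 17.5 μmol/kg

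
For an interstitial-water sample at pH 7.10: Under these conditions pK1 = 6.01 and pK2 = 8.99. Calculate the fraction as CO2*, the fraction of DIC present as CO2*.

α₀ = 0.0743

α₀ = 1 / (1 + K1/[H⁺] + K1K2/[H⁺]²) = 1 / (1 + 10^+1.09 + 10^-0.80)
   = 1 / (1 + 12.303 + 0.15849) = 1/13.461 = 0.07429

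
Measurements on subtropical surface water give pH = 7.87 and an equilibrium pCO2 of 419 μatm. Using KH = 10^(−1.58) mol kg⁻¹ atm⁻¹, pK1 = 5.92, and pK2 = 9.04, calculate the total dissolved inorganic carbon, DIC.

DIC = 1.06 mmol/kg

[CO2*] = KH · pCO2 = 10^(−1.58) × 419×10^-6 = 1.102×10^-5 mol/kg
α₀ = 1/(1 + K1/[H⁺] + K1K2/[H⁺]²) = 1/(1 + 10^+1.95 + 10^+0.78) = 0.01040
DIC = [CO2*]/α₀ = 1.102×10^-5 / 0.01040 = 1.06 mmol/kg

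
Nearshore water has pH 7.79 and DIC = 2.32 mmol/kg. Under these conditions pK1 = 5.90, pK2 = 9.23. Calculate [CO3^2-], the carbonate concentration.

[CO3²⁻] = 0.0803 mmol/kg

α₂ = 1 / (1 + [H⁺]/K2 + [H⁺]²/(K1K2)) = 1 / (1 + 10^+1.44 + 10^-0.45)
   = 1 / (1 + 27.542 + 0.35481) = 1/28.897 = 0.03461
[CO3²⁻] = α₂ × DIC = 0.03461 × 2.32 = 0.0803 mmol/kg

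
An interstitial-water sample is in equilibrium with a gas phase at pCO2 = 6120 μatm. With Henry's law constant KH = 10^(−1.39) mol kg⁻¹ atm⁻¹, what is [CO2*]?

[CO2*] = 249 μmol/kg

KH = 10^(−1.39) = 4.074×10^-2 mol kg⁻¹ atm⁻¹
[CO2*] = KH · pCO2 = 4.074×10^-2 × 6120×10^-6 atm = 2.49×10^-4 mol/kg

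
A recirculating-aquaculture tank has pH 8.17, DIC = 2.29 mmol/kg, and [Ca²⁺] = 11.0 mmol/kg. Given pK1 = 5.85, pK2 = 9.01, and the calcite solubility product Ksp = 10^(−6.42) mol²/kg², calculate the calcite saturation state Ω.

α₂ = 1 / (1 + [H⁺]/K2 + [H⁺]²/(K1K2)) = 1 / (1 + 10^+0.84 + 10^-1.48)
   = 1 / (1 + 6.9183 + 0.033113) = 1/7.9514 = 0.1258
[CO3²⁻] = α₂ × DIC = 0.1258 × 2.29 = 0.2880 mmol/kg
Ksp = 10^(−6.42) = 3.802×10^-7
Ω = [Ca²⁺][CO3²⁻]/Ksp = (11.0×10^-3)(2.880×10^-4) / 3.802×10^-7 = 8.33

Ω = 8.33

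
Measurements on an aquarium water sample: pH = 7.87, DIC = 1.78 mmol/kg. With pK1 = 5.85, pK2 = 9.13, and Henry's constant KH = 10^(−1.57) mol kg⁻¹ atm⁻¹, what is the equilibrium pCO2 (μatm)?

α₀ = 1 / (1 + K1/[H⁺] + K1K2/[H⁺]²) = 1 / (1 + 10^+2.02 + 10^+0.76)
   = 1 / (1 + 104.71 + 5.7544) = 1/111.47 = 0.008971
[CO2*] = α₀ × DIC = 0.008971 × 1.78 = 0.01597 mmol/kg = 15.97 μmol/kg
pCO2 = [CO2*]/KH = 1.597×10^-5 / 2.692×10^-2 = 593 μatm

pCO2 = 593 μatm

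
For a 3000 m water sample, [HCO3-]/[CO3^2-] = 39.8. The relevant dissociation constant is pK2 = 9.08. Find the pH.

From K2 = [H⁺][CO3^2-]/[HCO3-]:  pH = pK2 − log₁₀([HCO3-]/[CO3^2-])
log₁₀(39.8) = +1.600
pH = 9.08 − (+1.600) = 7.48

pH = 7.48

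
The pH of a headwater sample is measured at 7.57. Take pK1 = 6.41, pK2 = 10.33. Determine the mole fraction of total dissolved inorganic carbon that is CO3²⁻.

α₂ = 0.00162

α₂ = 1 / (1 + [H⁺]/K2 + [H⁺]²/(K1K2)) = 1 / (1 + 10^+2.76 + 10^+1.60)
   = 1 / (1 + 575.44 + 39.811) = 1/616.25 = 0.001623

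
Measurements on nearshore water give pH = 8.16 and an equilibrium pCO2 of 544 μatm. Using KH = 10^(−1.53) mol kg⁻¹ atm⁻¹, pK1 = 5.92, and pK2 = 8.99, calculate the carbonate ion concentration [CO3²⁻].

[CO2*] = KH · pCO2 = 10^(−1.53) × 544×10^-6 = 1.605×10^-5 mol/kg
α₀ = 1/(1 + K1/[H⁺] + K1K2/[H⁺]²) = 1/(1 + 10^+2.24 + 10^+1.41) = 0.004988
DIC = [CO2*]/α₀ = 1.605×10^-5 / 0.004988 = 3.219 mmol/kg
[CO3²⁻] = α₂·DIC; α₂ = 0.1282, so [CO3²⁻] = 0.1282 × 3.219 = 0.413 mmol/kg

[CO3²⁻] = 0.413 mmol/kg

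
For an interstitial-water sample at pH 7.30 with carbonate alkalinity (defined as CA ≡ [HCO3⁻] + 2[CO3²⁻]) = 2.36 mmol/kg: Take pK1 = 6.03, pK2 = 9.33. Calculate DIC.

DIC = 2.46 mmol/kg

CA = [HCO3⁻] + 2[CO3²⁻] = (α₁ + 2α₂)·DIC
At pH 7.30: [H⁺]/K1 = 10^-1.27 = 0.053703, K2/[H⁺] = 10^-2.03 = 0.0093325
α₁ = 1/(1 + 0.053703 + 0.0093325) = 1/1.0630 = 0.9407; α₂ = α₁·K2/[H⁺] = 0.008779
α₁ + 2α₂ = 0.9583
DIC = CA / (α₁ + 2α₂) = 2.36 / 0.9583 = 2.46 mmol/kg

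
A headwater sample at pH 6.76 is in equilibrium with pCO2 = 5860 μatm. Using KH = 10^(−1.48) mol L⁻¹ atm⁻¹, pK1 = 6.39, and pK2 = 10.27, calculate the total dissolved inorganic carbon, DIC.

[CO2*] = KH · pCO2 = 10^(−1.48) × 5860×10^-6 = 1.940×10^-4 mol/L
α₀ = 1/(1 + K1/[H⁺] + K1K2/[H⁺]²) = 1/(1 + 10^+0.37 + 10^-3.14) = 0.2990
DIC = [CO2*]/α₀ = 1.940×10^-4 / 0.2990 = 0.649 mmol/L

DIC = 0.649 mmol/L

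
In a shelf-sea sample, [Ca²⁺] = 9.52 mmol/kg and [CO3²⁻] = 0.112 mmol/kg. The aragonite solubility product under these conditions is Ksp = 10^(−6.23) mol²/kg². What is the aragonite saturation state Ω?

Ω = 1.81

Ksp = 10^(−6.23) = 5.888×10^-7
Ω = [Ca²⁺][CO3²⁻]/Ksp = (9.52×10^-3)(0.112×10^-3) / 5.888×10^-7 = 1.81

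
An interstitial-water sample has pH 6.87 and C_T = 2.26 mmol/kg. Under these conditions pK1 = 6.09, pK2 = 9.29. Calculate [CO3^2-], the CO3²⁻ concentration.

[CO3²⁻] = 7.35 μmol/kg

α₂ = 1 / (1 + [H⁺]/K2 + [H⁺]²/(K1K2)) = 1 / (1 + 10^+2.42 + 10^+1.64)
   = 1 / (1 + 263.03 + 43.652) = 1/307.68 = 0.003250
[CO3²⁻] = α₂ × DIC = 0.003250 × 2.26 = 0.00735 mmol/kg = 7.35 μmol/kg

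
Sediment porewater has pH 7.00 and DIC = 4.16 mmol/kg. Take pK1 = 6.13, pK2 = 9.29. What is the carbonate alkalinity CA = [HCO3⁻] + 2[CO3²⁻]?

CA = 3.69 mmol/kg

CA = [HCO3⁻] + 2[CO3²⁻] = (α₁ + 2α₂)·DIC
At pH 7.00: [H⁺]/K1 = 10^-0.87 = 0.13490, K2/[H⁺] = 10^-2.29 = 0.0051286
α₁ = 1/(1 + 0.13490 + 0.0051286) = 1/1.1400 = 0.8772; α₂ = α₁·K2/[H⁺] = 0.004499
α₁ + 2α₂ = 0.8862
CA = 0.8862 × 4.16 = 3.69 mmol/kg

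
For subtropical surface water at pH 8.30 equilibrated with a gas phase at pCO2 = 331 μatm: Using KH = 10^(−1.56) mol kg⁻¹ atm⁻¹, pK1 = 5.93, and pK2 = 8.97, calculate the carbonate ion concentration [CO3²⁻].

[CO3²⁻] = 0.457 mmol/kg

[CO2*] = KH · pCO2 = 10^(−1.56) × 331×10^-6 = 9.116×10^-6 mol/kg
α₀ = 1/(1 + K1/[H⁺] + K1K2/[H⁺]²) = 1/(1 + 10^+2.37 + 10^+1.70) = 0.003502
DIC = [CO2*]/α₀ = 9.116×10^-6 / 0.003502 = 2.603 mmol/kg
[CO3²⁻] = α₂·DIC; α₂ = 0.1755, so [CO3²⁻] = 0.1755 × 2.603 = 0.457 mmol/kg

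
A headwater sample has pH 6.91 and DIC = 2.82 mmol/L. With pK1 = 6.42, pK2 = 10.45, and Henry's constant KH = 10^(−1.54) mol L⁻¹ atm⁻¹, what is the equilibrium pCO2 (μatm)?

α₀ = 1 / (1 + K1/[H⁺] + K1K2/[H⁺]²) = 1 / (1 + 10^+0.49 + 10^-3.05)
   = 1 / (1 + 3.0903 + 0.00089125) = 1/4.0912 = 0.2444
[CO2*] = α₀ × DIC = 0.2444 × 2.82 = 0.6893 mmol/L
pCO2 = [CO2*]/KH = 6.893×10^-4 / 2.884×10^-2 = 2.39×10^4 μatm

pCO2 = 2.39×10^4 μatm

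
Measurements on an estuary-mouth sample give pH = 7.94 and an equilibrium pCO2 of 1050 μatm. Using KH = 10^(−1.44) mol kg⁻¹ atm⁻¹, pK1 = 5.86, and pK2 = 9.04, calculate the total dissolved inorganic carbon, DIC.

DIC = 4.99 mmol/kg

[CO2*] = KH · pCO2 = 10^(−1.44) × 1050×10^-6 = 3.812×10^-5 mol/kg
α₀ = 1/(1 + K1/[H⁺] + K1K2/[H⁺]²) = 1/(1 + 10^+2.08 + 10^+0.98) = 0.007647
DIC = [CO2*]/α₀ = 3.812×10^-5 / 0.007647 = 4.99 mmol/kg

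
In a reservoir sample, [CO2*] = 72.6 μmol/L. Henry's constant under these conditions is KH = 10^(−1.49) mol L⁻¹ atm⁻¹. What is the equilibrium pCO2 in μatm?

pCO2 = 2240 μatm

KH = 10^(−1.49) = 3.236×10^-2 mol L⁻¹ atm⁻¹
pCO2 = [CO2*]/KH = 72.6×10^-6 / 3.236×10^-2 = 2.24×10^-3 atm = 2240 μatm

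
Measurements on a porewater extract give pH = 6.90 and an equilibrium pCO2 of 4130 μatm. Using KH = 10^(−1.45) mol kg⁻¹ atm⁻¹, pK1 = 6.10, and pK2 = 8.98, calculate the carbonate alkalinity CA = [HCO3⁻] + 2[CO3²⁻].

CA = 0.940 mmol/kg

[CO2*] = KH · pCO2 = 10^(−1.45) × 4130×10^-6 = 1.465×10^-4 mol/kg
α₀ = 1/(1 + K1/[H⁺] + K1K2/[H⁺]²) = 1/(1 + 10^+0.80 + 10^-1.28) = 0.1358
DIC = [CO2*]/α₀ = 1.465×10^-4 / 0.1358 = 1.079 mmol/kg
CA = (α₁ + 2α₂)·DIC = (0.8570 + 2×0.007129) × 1.079 = 0.940 mmol/kg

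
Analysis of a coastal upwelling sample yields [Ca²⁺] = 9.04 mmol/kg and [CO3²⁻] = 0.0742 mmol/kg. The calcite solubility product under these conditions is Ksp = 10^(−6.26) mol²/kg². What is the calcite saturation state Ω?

Ω = 1.22

Ksp = 10^(−6.26) = 5.495×10^-7
Ω = [Ca²⁺][CO3²⁻]/Ksp = (9.04×10^-3)(0.0742×10^-3) / 5.495×10^-7 = 1.22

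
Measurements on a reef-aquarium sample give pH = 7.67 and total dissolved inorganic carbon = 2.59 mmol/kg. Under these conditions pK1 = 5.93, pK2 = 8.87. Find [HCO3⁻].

α₁ = 1 / (1 + [H⁺]/K1 + K2/[H⁺]) = 1 / (1 + 10^-1.74 + 10^-1.20)
   = 1 / (1 + 0.018197 + 0.063096) = 1/1.0813 = 0.9248
[HCO3⁻] = α₁ × DIC = 0.9248 × 2.59 = 2.40 mmol/kg

[HCO3⁻] = 2.40 mmol/kg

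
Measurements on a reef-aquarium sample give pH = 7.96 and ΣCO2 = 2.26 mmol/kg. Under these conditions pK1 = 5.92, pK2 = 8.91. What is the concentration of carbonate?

α₂ = 1 / (1 + [H⁺]/K2 + [H⁺]²/(K1K2)) = 1 / (1 + 10^+0.95 + 10^-1.09)
   = 1 / (1 + 8.9125 + 0.081283) = 1/9.9938 = 0.1001
[CO3²⁻] = α₂ × DIC = 0.1001 × 2.26 = 0.226 mmol/kg

[CO3²⁻] = 0.226 mmol/kg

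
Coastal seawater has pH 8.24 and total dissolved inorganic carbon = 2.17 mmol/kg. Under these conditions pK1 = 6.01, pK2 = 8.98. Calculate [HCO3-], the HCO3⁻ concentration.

α₁ = 1 / (1 + [H⁺]/K1 + K2/[H⁺]) = 1 / (1 + 10^-2.23 + 10^-0.74)
   = 1 / (1 + 0.0058884 + 0.18197) = 1/1.1879 = 0.8419
[HCO3⁻] = α₁ × DIC = 0.8419 × 2.17 = 1.83 mmol/kg

[HCO3⁻] = 1.83 mmol/kg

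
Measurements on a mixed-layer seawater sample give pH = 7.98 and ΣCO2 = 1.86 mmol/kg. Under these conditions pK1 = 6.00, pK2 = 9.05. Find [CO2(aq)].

[CO2*] = 17.8 μmol/kg

α₀ = 1 / (1 + K1/[H⁺] + K1K2/[H⁺]²) = 1 / (1 + 10^+1.98 + 10^+0.91)
   = 1 / (1 + 95.499 + 8.1283) = 1/104.63 = 0.009558
[CO2*] = α₀ × DIC = 0.009558 × 1.86 = 0.0178 mmol/kg = 17.8 μmol/kg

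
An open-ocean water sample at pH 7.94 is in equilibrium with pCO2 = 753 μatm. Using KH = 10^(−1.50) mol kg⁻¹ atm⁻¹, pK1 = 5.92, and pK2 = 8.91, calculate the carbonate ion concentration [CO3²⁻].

[CO3²⁻] = 0.267 mmol/kg

[CO2*] = KH · pCO2 = 10^(−1.50) × 753×10^-6 = 2.381×10^-5 mol/kg
α₀ = 1/(1 + K1/[H⁺] + K1K2/[H⁺]²) = 1/(1 + 10^+2.02 + 10^+1.05) = 0.008552
DIC = [CO2*]/α₀ = 2.381×10^-5 / 0.008552 = 2.784 mmol/kg
[CO3²⁻] = α₂·DIC; α₂ = 0.09595, so [CO3²⁻] = 0.09595 × 2.784 = 0.267 mmol/kg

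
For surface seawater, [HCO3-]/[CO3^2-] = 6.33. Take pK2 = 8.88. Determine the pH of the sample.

From K2 = [H⁺][CO3^2-]/[HCO3-]:  pH = pK2 − log₁₀([HCO3-]/[CO3^2-])
log₁₀(6.33) = +0.801
pH = 8.88 − (+0.801) = 8.08

pH = 8.08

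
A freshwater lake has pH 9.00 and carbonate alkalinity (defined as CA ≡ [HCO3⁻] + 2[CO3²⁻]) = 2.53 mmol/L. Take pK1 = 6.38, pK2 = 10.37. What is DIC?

CA = [HCO3⁻] + 2[CO3²⁻] = (α₁ + 2α₂)·DIC
At pH 9.00: [H⁺]/K1 = 10^-2.62 = 0.0023988, K2/[H⁺] = 10^-1.37 = 0.042658
α₁ = 1/(1 + 0.0023988 + 0.042658) = 1/1.0451 = 0.9569; α₂ = α₁·K2/[H⁺] = 0.04082
α₁ + 2α₂ = 1.0385
DIC = CA / (α₁ + 2α₂) = 2.53 / 1.0385 = 2.44 mmol/L

DIC = 2.44 mmol/L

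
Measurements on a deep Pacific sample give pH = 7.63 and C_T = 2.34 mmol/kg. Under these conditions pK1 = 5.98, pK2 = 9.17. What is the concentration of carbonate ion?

[CO3²⁻] = 0.0642 mmol/kg

α₂ = 1 / (1 + [H⁺]/K2 + [H⁺]²/(K1K2)) = 1 / (1 + 10^+1.54 + 10^-0.11)
   = 1 / (1 + 34.674 + 0.77625) = 1/36.450 = 0.02743
[CO3²⁻] = α₂ × DIC = 0.02743 × 2.34 = 0.0642 mmol/kg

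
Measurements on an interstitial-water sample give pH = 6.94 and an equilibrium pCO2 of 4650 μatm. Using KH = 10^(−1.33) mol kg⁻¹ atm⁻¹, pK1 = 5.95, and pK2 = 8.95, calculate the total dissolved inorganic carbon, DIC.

DIC = 2.36 mmol/kg

[CO2*] = KH · pCO2 = 10^(−1.33) × 4650×10^-6 = 2.175×10^-4 mol/kg
α₀ = 1/(1 + K1/[H⁺] + K1K2/[H⁺]²) = 1/(1 + 10^+0.99 + 10^-1.02) = 0.09201
DIC = [CO2*]/α₀ = 2.175×10^-4 / 0.09201 = 2.36 mmol/kg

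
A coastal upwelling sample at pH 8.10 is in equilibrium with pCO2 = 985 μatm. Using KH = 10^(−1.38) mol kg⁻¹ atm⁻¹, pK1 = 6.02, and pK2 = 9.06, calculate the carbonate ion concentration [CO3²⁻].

[CO2*] = KH · pCO2 = 10^(−1.38) × 985×10^-6 = 4.106×10^-5 mol/kg
α₀ = 1/(1 + K1/[H⁺] + K1K2/[H⁺]²) = 1/(1 + 10^+2.08 + 10^+1.12) = 0.007440
DIC = [CO2*]/α₀ = 4.106×10^-5 / 0.007440 = 5.519 mmol/kg
[CO3²⁻] = α₂·DIC; α₂ = 0.09808, so [CO3²⁻] = 0.09808 × 5.519 = 0.541 mmol/kg

[CO3²⁻] = 0.541 mmol/kg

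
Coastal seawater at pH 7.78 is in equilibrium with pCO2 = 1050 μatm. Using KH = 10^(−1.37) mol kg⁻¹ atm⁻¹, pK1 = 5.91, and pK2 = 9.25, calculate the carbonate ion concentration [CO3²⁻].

[CO3²⁻] = 0.113 mmol/kg

[CO2*] = KH · pCO2 = 10^(−1.37) × 1050×10^-6 = 4.479×10^-5 mol/kg
α₀ = 1/(1 + K1/[H⁺] + K1K2/[H⁺]²) = 1/(1 + 10^+1.87 + 10^+0.40) = 0.01288
DIC = [CO2*]/α₀ = 4.479×10^-5 / 0.01288 = 3.478 mmol/kg
[CO3²⁻] = α₂·DIC; α₂ = 0.03235, so [CO3²⁻] = 0.03235 × 3.478 = 0.113 mmol/kg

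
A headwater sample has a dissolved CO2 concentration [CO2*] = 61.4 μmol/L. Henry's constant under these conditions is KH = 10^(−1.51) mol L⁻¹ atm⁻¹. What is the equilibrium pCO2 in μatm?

KH = 10^(−1.51) = 3.090×10^-2 mol L⁻¹ atm⁻¹
pCO2 = [CO2*]/KH = 61.4×10^-6 / 3.090×10^-2 = 1.99×10^-3 atm = 1990 μatm

pCO2 = 1990 μatm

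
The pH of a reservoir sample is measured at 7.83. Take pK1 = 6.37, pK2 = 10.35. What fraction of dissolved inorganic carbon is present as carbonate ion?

α₂ = 1 / (1 + [H⁺]/K2 + [H⁺]²/(K1K2)) = 1 / (1 + 10^+2.52 + 10^+1.06)
   = 1 / (1 + 331.13 + 11.482) = 1/343.61 = 0.002910

α₂ = 0.00291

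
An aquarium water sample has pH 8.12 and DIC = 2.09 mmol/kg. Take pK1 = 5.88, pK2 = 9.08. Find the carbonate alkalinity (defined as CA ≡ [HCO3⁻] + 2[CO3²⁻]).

CA = [HCO3⁻] + 2[CO3²⁻] = (α₁ + 2α₂)·DIC
At pH 8.12: [H⁺]/K1 = 10^-2.24 = 0.0057544, K2/[H⁺] = 10^-0.96 = 0.10965
α₁ = 1/(1 + 0.0057544 + 0.10965) = 1/1.1154 = 0.8965; α₂ = α₁·K2/[H⁺] = 0.09830
α₁ + 2α₂ = 1.0931
CA = 1.0931 × 2.09 = 2.28 mmol/kg

CA = 2.28 mmol/kg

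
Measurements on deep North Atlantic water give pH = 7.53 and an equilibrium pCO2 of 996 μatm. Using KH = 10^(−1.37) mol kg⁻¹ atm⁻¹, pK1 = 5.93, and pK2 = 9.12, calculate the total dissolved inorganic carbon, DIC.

DIC = 1.78 mmol/kg

[CO2*] = KH · pCO2 = 10^(−1.37) × 996×10^-6 = 4.249×10^-5 mol/kg
α₀ = 1/(1 + K1/[H⁺] + K1K2/[H⁺]²) = 1/(1 + 10^+1.60 + 10^+0.01) = 0.02390
DIC = [CO2*]/α₀ = 4.249×10^-5 / 0.02390 = 1.78 mmol/kg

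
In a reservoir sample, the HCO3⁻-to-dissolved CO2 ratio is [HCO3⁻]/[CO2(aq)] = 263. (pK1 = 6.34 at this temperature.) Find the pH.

From K1 = [H⁺][HCO3⁻]/[CO2(aq)]:  pH = pK1 + log₁₀([HCO3⁻]/[CO2(aq)])
log₁₀(263) = +2.420
pH = 6.34 + (+2.420) = 8.76

pH = 8.76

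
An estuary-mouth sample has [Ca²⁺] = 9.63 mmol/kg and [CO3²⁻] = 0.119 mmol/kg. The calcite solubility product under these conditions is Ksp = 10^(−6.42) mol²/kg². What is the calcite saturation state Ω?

Ksp = 10^(−6.42) = 3.802×10^-7
Ω = [Ca²⁺][CO3²⁻]/Ksp = (9.63×10^-3)(0.119×10^-3) / 3.802×10^-7 = 3.01

Ω = 3.01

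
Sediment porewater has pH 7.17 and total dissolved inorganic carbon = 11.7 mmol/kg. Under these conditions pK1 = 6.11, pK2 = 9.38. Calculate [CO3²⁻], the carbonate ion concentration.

α₂ = 1 / (1 + [H⁺]/K2 + [H⁺]²/(K1K2)) = 1 / (1 + 10^+2.21 + 10^+1.15)
   = 1 / (1 + 162.18 + 14.125) = 1/177.31 = 0.005640
[CO3²⁻] = α₂ × DIC = 0.005640 × 11.7 = 0.0660 mmol/kg

[CO3²⁻] = 0.0660 mmol/kg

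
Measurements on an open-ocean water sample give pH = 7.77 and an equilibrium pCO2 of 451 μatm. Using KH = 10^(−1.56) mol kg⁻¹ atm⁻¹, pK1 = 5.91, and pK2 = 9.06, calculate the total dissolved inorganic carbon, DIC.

[CO2*] = KH · pCO2 = 10^(−1.56) × 451×10^-6 = 1.242×10^-5 mol/kg
α₀ = 1/(1 + K1/[H⁺] + K1K2/[H⁺]²) = 1/(1 + 10^+1.86 + 10^+0.57) = 0.01296
DIC = [CO2*]/α₀ = 1.242×10^-5 / 0.01296 = 0.958 mmol/kg

DIC = 0.958 mmol/kg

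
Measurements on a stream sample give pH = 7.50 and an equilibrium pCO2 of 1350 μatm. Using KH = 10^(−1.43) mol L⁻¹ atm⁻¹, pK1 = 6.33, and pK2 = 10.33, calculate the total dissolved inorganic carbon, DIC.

[CO2*] = KH · pCO2 = 10^(−1.43) × 1350×10^-6 = 5.016×10^-5 mol/L
α₀ = 1/(1 + K1/[H⁺] + K1K2/[H⁺]²) = 1/(1 + 10^+1.17 + 10^-1.66) = 0.06324
DIC = [CO2*]/α₀ = 5.016×10^-5 / 0.06324 = 0.793 mmol/L

DIC = 0.793 mmol/L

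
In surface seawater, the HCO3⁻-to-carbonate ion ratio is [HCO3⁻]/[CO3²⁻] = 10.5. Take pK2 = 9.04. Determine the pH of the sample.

pH = 8.02

From K2 = [H⁺][CO3²⁻]/[HCO3⁻]:  pH = pK2 − log₁₀([HCO3⁻]/[CO3²⁻])
log₁₀(10.5) = +1.021
pH = 9.04 − (+1.021) = 8.02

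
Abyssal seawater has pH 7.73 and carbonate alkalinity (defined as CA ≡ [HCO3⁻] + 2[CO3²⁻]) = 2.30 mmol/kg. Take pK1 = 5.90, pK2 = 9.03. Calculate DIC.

CA = [HCO3⁻] + 2[CO3²⁻] = (α₁ + 2α₂)·DIC
At pH 7.73: [H⁺]/K1 = 10^-1.83 = 0.014791, K2/[H⁺] = 10^-1.30 = 0.050119
α₁ = 1/(1 + 0.014791 + 0.050119) = 1/1.0649 = 0.9390; α₂ = α₁·K2/[H⁺] = 0.04706
α₁ + 2α₂ = 1.0332
DIC = CA / (α₁ + 2α₂) = 2.30 / 1.0332 = 2.23 mmol/kg

DIC = 2.23 mmol/kg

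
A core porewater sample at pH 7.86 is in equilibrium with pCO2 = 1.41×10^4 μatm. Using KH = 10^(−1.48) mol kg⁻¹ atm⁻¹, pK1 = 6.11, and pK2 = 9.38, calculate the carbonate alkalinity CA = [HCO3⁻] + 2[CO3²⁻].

CA = 27.8 mmol/kg

[CO2*] = KH · pCO2 = 10^(−1.48) × 1.41×10^4×10^-6 = 4.669×10^-4 mol/kg
α₀ = 1/(1 + K1/[H⁺] + K1K2/[H⁺]²) = 1/(1 + 10^+1.75 + 10^+0.23) = 0.01697
DIC = [CO2*]/α₀ = 4.669×10^-4 / 0.01697 = 27.52 mmol/kg
CA = (α₁ + 2α₂)·DIC = (0.9542 + 2×0.02882) × 27.52 = 27.8 mmol/kg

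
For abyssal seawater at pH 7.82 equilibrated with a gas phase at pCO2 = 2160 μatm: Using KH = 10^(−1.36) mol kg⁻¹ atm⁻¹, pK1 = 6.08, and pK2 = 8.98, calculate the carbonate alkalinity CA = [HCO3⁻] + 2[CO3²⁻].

CA = 5.90 mmol/kg

[CO2*] = KH · pCO2 = 10^(−1.36) × 2160×10^-6 = 9.429×10^-5 mol/kg
α₀ = 1/(1 + K1/[H⁺] + K1K2/[H⁺]²) = 1/(1 + 10^+1.74 + 10^+0.58) = 0.01673
DIC = [CO2*]/α₀ = 9.429×10^-5 / 0.01673 = 5.634 mmol/kg
CA = (α₁ + 2α₂)·DIC = (0.9196 + 2×0.06362) × 5.634 = 5.90 mmol/kg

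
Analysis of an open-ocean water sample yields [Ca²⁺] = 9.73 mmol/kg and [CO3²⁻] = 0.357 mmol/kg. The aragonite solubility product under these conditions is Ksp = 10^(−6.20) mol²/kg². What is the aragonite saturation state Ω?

Ksp = 10^(−6.20) = 6.310×10^-7
Ω = [Ca²⁺][CO3²⁻]/Ksp = (9.73×10^-3)(0.357×10^-3) / 6.310×10^-7 = 5.51

Ω = 5.51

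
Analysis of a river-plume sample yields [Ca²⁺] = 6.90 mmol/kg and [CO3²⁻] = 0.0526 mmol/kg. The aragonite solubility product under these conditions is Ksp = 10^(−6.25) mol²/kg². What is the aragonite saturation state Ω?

Ω = 0.645

Ksp = 10^(−6.25) = 5.623×10^-7
Ω = [Ca²⁺][CO3²⁻]/Ksp = (6.90×10^-3)(0.0526×10^-3) / 5.623×10^-7 = 0.645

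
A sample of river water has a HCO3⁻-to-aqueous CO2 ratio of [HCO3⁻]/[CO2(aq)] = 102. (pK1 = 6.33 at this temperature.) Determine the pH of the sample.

pH = 8.34

From K1 = [H⁺][HCO3⁻]/[CO2(aq)]:  pH = pK1 + log₁₀([HCO3⁻]/[CO2(aq)])
log₁₀(102) = +2.009
pH = 6.33 + (+2.009) = 8.34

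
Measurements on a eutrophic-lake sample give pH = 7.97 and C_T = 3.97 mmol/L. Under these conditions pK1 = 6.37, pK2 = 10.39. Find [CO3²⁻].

α₂ = 1 / (1 + [H⁺]/K2 + [H⁺]²/(K1K2)) = 1 / (1 + 10^+2.42 + 10^+0.82)
   = 1 / (1 + 263.03 + 6.6069) = 1/270.63 = 0.003695
[CO3²⁻] = α₂ × DIC = 0.003695 × 3.97 = 0.0147 mmol/L = 14.7 μmol/L

[CO3²⁻] = 14.7 μmol/L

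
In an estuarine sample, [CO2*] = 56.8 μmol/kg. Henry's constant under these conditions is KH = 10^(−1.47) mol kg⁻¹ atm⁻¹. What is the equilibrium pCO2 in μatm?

KH = 10^(−1.47) = 3.388×10^-2 mol kg⁻¹ atm⁻¹
pCO2 = [CO2*]/KH = 56.8×10^-6 / 3.388×10^-2 = 1.68×10^-3 atm = 1680 μatm

pCO2 = 1680 μatm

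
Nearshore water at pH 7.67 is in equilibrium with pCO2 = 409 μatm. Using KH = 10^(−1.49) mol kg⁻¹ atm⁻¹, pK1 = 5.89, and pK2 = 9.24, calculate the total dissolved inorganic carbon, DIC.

[CO2*] = KH · pCO2 = 10^(−1.49) × 409×10^-6 = 1.323×10^-5 mol/kg
α₀ = 1/(1 + K1/[H⁺] + K1K2/[H⁺]²) = 1/(1 + 10^+1.78 + 10^+0.21) = 0.01590
DIC = [CO2*]/α₀ = 1.323×10^-5 / 0.01590 = 0.832 mmol/kg

DIC = 0.832 mmol/kg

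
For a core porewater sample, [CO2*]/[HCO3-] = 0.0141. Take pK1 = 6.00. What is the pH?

From K1 = [H⁺][HCO3-]/[CO2*]:  pH = pK1 − log₁₀([CO2*]/[HCO3-])
log₁₀(0.0141) = -1.851
pH = 6.00 − (-1.851) = 7.85

pH = 7.85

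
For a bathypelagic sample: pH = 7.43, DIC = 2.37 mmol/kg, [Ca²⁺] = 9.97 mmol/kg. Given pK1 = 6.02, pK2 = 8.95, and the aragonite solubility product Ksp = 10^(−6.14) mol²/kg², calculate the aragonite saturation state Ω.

Ω = 0.921

α₂ = 1 / (1 + [H⁺]/K2 + [H⁺]²/(K1K2)) = 1 / (1 + 10^+1.52 + 10^+0.11)
   = 1 / (1 + 33.113 + 1.2882) = 1/35.401 = 0.02825
[CO3²⁻] = α₂ × DIC = 0.02825 × 2.37 = 0.06695 mmol/kg
Ksp = 10^(−6.14) = 7.244×10^-7
Ω = [Ca²⁺][CO3²⁻]/Ksp = (9.97×10^-3)(6.695×10^-5) / 7.244×10^-7 = 0.921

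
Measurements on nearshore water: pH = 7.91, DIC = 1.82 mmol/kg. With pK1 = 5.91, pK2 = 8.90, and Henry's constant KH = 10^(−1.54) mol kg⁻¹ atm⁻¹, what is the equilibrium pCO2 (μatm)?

pCO2 = 567 μatm

α₀ = 1 / (1 + K1/[H⁺] + K1K2/[H⁺]²) = 1 / (1 + 10^+2.00 + 10^+1.01)
   = 1 / (1 + 100.00 + 10.233) = 1/111.23 = 0.008990
[CO2*] = α₀ × DIC = 0.008990 × 1.82 = 0.01636 mmol/kg = 16.36 μmol/kg
pCO2 = [CO2*]/KH = 1.636×10^-5 / 2.884×10^-2 = 567 μatm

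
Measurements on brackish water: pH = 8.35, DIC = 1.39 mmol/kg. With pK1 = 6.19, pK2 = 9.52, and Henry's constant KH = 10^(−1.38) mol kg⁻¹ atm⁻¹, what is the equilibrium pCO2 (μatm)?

α₀ = 1 / (1 + K1/[H⁺] + K1K2/[H⁺]²) = 1 / (1 + 10^+2.16 + 10^+0.99)
   = 1 / (1 + 144.54 + 9.7724) = 1/155.32 = 0.006438
[CO2*] = α₀ × DIC = 0.006438 × 1.39 = 0.008949 mmol/kg = 8.949 μmol/kg
pCO2 = [CO2*]/KH = 8.949×10^-6 / 4.169×10^-2 = 215 μatm

pCO2 = 215 μatm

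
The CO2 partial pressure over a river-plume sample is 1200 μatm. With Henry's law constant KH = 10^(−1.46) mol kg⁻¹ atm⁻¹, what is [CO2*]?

KH = 10^(−1.46) = 3.467×10^-2 mol kg⁻¹ atm⁻¹
[CO2*] = KH · pCO2 = 3.467×10^-2 × 1200×10^-6 atm = 4.16×10^-5 mol/kg

[CO2*] = 41.6 μmol/kg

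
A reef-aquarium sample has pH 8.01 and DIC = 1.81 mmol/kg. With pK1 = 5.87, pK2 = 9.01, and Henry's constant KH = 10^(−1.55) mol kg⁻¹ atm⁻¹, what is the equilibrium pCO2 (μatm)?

pCO2 = 420 μatm

α₀ = 1 / (1 + K1/[H⁺] + K1K2/[H⁺]²) = 1 / (1 + 10^+2.14 + 10^+1.14)
   = 1 / (1 + 138.04 + 13.804) = 1/152.84 = 0.006543
[CO2*] = α₀ × DIC = 0.006543 × 1.81 = 0.01184 mmol/kg = 11.84 μmol/kg
pCO2 = [CO2*]/KH = 1.184×10^-5 / 2.818×10^-2 = 420 μatm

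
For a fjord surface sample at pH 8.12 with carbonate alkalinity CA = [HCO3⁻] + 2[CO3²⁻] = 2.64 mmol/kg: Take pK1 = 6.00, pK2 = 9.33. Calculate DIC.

DIC = 2.51 mmol/kg

CA = [HCO3⁻] + 2[CO3²⁻] = (α₁ + 2α₂)·DIC
At pH 8.12: [H⁺]/K1 = 10^-2.12 = 0.0075858, K2/[H⁺] = 10^-1.21 = 0.061660
α₁ = 1/(1 + 0.0075858 + 0.061660) = 1/1.0692 = 0.9352; α₂ = α₁·K2/[H⁺] = 0.05767
α₁ + 2α₂ = 1.0506
DIC = CA / (α₁ + 2α₂) = 2.64 / 1.0506 = 2.51 mmol/kg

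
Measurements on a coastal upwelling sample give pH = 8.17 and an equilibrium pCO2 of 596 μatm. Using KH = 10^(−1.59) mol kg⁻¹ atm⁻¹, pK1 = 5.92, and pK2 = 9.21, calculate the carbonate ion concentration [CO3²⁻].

[CO2*] = KH · pCO2 = 10^(−1.59) × 596×10^-6 = 1.532×10^-5 mol/kg
α₀ = 1/(1 + K1/[H⁺] + K1K2/[H⁺]²) = 1/(1 + 10^+2.25 + 10^+1.21) = 0.005127
DIC = [CO2*]/α₀ = 1.532×10^-5 / 0.005127 = 2.988 mmol/kg
[CO3²⁻] = α₂·DIC; α₂ = 0.08315, so [CO3²⁻] = 0.08315 × 2.988 = 0.248 mmol/kg

[CO3²⁻] = 0.248 mmol/kg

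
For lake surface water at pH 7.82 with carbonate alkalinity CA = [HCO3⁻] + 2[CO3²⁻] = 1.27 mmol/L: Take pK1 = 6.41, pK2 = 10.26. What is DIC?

CA = [HCO3⁻] + 2[CO3²⁻] = (α₁ + 2α₂)·DIC
At pH 7.82: [H⁺]/K1 = 10^-1.41 = 0.038905, K2/[H⁺] = 10^-2.44 = 0.0036308
α₁ = 1/(1 + 0.038905 + 0.0036308) = 1/1.0425 = 0.9592; α₂ = α₁·K2/[H⁺] = 0.003483
α₁ + 2α₂ = 0.9662
DIC = CA / (α₁ + 2α₂) = 1.27 / 0.9662 = 1.31 mmol/L

DIC = 1.31 mmol/L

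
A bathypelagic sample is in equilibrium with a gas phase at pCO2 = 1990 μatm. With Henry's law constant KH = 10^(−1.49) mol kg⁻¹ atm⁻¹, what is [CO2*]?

KH = 10^(−1.49) = 3.236×10^-2 mol kg⁻¹ atm⁻¹
[CO2*] = KH · pCO2 = 3.236×10^-2 × 1990×10^-6 atm = 6.44×10^-5 mol/kg

[CO2*] = 64.4 μmol/kg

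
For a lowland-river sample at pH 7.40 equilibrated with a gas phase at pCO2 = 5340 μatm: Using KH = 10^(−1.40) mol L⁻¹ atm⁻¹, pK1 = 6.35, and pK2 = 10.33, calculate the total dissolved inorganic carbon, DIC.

[CO2*] = KH · pCO2 = 10^(−1.40) × 5340×10^-6 = 2.126×10^-4 mol/L
α₀ = 1/(1 + K1/[H⁺] + K1K2/[H⁺]²) = 1/(1 + 10^+1.05 + 10^-1.88) = 0.08174
DIC = [CO2*]/α₀ = 2.126×10^-4 / 0.08174 = 2.60 mmol/L

DIC = 2.60 mmol/L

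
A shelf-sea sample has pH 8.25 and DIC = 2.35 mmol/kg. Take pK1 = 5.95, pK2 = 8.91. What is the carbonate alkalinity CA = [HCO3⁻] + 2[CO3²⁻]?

CA = [HCO3⁻] + 2[CO3²⁻] = (α₁ + 2α₂)·DIC
At pH 8.25: [H⁺]/K1 = 10^-2.30 = 0.0050119, K2/[H⁺] = 10^-0.66 = 0.21878
α₁ = 1/(1 + 0.0050119 + 0.21878) = 1/1.2238 = 0.8171; α₂ = α₁·K2/[H⁺] = 0.1788
α₁ + 2α₂ = 1.1747
CA = 1.1747 × 2.35 = 2.76 mmol/kg

CA = 2.76 mmol/kg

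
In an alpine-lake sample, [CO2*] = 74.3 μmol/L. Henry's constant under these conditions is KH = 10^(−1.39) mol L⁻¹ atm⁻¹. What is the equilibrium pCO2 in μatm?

pCO2 = 1820 μatm

KH = 10^(−1.39) = 4.074×10^-2 mol L⁻¹ atm⁻¹
pCO2 = [CO2*]/KH = 74.3×10^-6 / 4.074×10^-2 = 1.82×10^-3 atm = 1820 μatm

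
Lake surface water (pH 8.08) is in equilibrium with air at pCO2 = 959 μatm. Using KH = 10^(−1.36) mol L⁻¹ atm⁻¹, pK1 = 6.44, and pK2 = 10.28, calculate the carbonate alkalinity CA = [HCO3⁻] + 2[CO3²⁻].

CA = 1.85 mmol/L

[CO2*] = KH · pCO2 = 10^(−1.36) × 959×10^-6 = 4.186×10^-5 mol/L
α₀ = 1/(1 + K1/[H⁺] + K1K2/[H⁺]²) = 1/(1 + 10^+1.64 + 10^-0.56) = 0.02226
DIC = [CO2*]/α₀ = 4.186×10^-5 / 0.02226 = 1.881 mmol/L
CA = (α₁ + 2α₂)·DIC = (0.9716 + 2×0.006130) × 1.881 = 1.85 mmol/L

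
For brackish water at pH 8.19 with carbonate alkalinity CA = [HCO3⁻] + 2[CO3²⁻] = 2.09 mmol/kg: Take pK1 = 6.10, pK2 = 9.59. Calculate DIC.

CA = [HCO3⁻] + 2[CO3²⁻] = (α₁ + 2α₂)·DIC
At pH 8.19: [H⁺]/K1 = 10^-2.09 = 0.0081283, K2/[H⁺] = 10^-1.40 = 0.039811
α₁ = 1/(1 + 0.0081283 + 0.039811) = 1/1.0479 = 0.9543; α₂ = α₁·K2/[H⁺] = 0.03799
α₁ + 2α₂ = 1.0302
DIC = CA / (α₁ + 2α₂) = 2.09 / 1.0302 = 2.03 mmol/kg

DIC = 2.03 mmol/kg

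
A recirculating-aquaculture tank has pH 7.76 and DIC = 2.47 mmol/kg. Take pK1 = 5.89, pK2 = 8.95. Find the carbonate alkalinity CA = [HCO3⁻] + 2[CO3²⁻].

CA = 2.59 mmol/kg

CA = [HCO3⁻] + 2[CO3²⁻] = (α₁ + 2α₂)·DIC
At pH 7.76: [H⁺]/K1 = 10^-1.87 = 0.013490, K2/[H⁺] = 10^-1.19 = 0.064565
α₁ = 1/(1 + 0.013490 + 0.064565) = 1/1.0781 = 0.9276; α₂ = α₁·K2/[H⁺] = 0.05989
α₁ + 2α₂ = 1.0474
CA = 1.0474 × 2.47 = 2.59 mmol/kg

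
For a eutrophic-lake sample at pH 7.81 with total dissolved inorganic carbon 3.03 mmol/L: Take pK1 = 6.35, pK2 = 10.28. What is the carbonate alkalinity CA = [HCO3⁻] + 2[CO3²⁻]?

CA = [HCO3⁻] + 2[CO3²⁻] = (α₁ + 2α₂)·DIC
At pH 7.81: [H⁺]/K1 = 10^-1.46 = 0.034674, K2/[H⁺] = 10^-2.47 = 0.0033884
α₁ = 1/(1 + 0.034674 + 0.0033884) = 1/1.0381 = 0.9633; α₂ = α₁·K2/[H⁺] = 0.003264
α₁ + 2α₂ = 0.9699
CA = 0.9699 × 3.03 = 2.94 mmol/L

CA = 2.94 mmol/L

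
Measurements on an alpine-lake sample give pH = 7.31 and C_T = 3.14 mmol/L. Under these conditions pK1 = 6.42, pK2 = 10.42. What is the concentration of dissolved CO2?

α₀ = 1 / (1 + K1/[H⁺] + K1K2/[H⁺]²) = 1 / (1 + 10^+0.89 + 10^-2.22)
   = 1 / (1 + 7.7625 + 0.0060256) = 1/8.7685 = 0.1140
[CO2*] = α₀ × DIC = 0.1140 × 3.14 = 0.358 mmol/L

[CO2*] = 0.358 mmol/L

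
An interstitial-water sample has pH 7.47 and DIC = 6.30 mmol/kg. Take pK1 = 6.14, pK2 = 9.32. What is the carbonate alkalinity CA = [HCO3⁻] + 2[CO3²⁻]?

CA = [HCO3⁻] + 2[CO3²⁻] = (α₁ + 2α₂)·DIC
At pH 7.47: [H⁺]/K1 = 10^-1.33 = 0.046774, K2/[H⁺] = 10^-1.85 = 0.014125
α₁ = 1/(1 + 0.046774 + 0.014125) = 1/1.0609 = 0.9426; α₂ = α₁·K2/[H⁺] = 0.01331
α₁ + 2α₂ = 0.9692
CA = 0.9692 × 6.30 = 6.11 mmol/kg

CA = 6.11 mmol/kg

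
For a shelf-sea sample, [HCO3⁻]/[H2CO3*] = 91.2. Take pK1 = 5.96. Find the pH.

From K1 = [H⁺][HCO3⁻]/[H2CO3*]:  pH = pK1 + log₁₀([HCO3⁻]/[H2CO3*])
log₁₀(91.2) = +1.960
pH = 5.96 + (+1.960) = 7.92

pH = 7.92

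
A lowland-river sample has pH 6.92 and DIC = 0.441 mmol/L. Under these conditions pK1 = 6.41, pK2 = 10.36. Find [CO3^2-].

[CO3²⁻] = 0.122 μmol/L

α₂ = 1 / (1 + [H⁺]/K2 + [H⁺]²/(K1K2)) = 1 / (1 + 10^+3.44 + 10^+2.93)
   = 1 / (1 + 2754.2 + 851.14) = 1/3606.4 = 0.0002773
[CO3²⁻] = α₂ × DIC = 0.0002773 × 0.441 = 0.000122 mmol/L = 0.122 μmol/L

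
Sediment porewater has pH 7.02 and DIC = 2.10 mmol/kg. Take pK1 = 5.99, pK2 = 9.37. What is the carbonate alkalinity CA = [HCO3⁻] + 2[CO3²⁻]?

CA = 1.93 mmol/kg

CA = [HCO3⁻] + 2[CO3²⁻] = (α₁ + 2α₂)·DIC
At pH 7.02: [H⁺]/K1 = 10^-1.03 = 0.093325, K2/[H⁺] = 10^-2.35 = 0.0044668
α₁ = 1/(1 + 0.093325 + 0.0044668) = 1/1.0978 = 0.9109; α₂ = α₁·K2/[H⁺] = 0.004069
α₁ + 2α₂ = 0.9191
CA = 0.9191 × 2.10 = 1.93 mmol/kg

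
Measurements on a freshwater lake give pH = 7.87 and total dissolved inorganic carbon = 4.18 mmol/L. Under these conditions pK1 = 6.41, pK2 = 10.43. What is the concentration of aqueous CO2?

α₀ = 1 / (1 + K1/[H⁺] + K1K2/[H⁺]²) = 1 / (1 + 10^+1.46 + 10^-1.10)
   = 1 / (1 + 28.840 + 0.079433) = 1/29.920 = 0.03342
[CO2*] = α₀ × DIC = 0.03342 × 4.18 = 0.140 mmol/L

[CO2*] = 0.140 mmol/L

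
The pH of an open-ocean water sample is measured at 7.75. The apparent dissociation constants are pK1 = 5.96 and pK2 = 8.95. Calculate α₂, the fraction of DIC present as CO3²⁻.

α₂ = 0.0585

α₂ = 1 / (1 + [H⁺]/K2 + [H⁺]²/(K1K2)) = 1 / (1 + 10^+1.20 + 10^-0.59)
   = 1 / (1 + 15.849 + 0.25704) = 1/17.106 = 0.05846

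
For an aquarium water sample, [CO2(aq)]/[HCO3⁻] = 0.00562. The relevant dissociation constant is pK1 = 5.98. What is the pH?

From K1 = [H⁺][HCO3⁻]/[CO2(aq)]:  pH = pK1 − log₁₀([CO2(aq)]/[HCO3⁻])
log₁₀(0.00562) = -2.250
pH = 5.98 − (-2.250) = 8.23

pH = 8.23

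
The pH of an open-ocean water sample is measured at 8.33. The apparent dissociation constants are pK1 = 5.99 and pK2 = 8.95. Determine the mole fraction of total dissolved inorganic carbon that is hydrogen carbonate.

α₁ = 1 / (1 + [H⁺]/K1 + K2/[H⁺]) = 1 / (1 + 10^-2.34 + 10^-0.62)
   = 1 / (1 + 0.0045709 + 0.23988) = 1/1.2445 = 0.8036

α₁ = 0.804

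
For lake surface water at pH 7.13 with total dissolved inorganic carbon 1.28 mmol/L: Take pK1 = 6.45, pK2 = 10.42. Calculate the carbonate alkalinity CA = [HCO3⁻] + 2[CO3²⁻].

CA = [HCO3⁻] + 2[CO3²⁻] = (α₁ + 2α₂)·DIC
At pH 7.13: [H⁺]/K1 = 10^-0.68 = 0.20893, K2/[H⁺] = 10^-3.29 = 0.00051286
α₁ = 1/(1 + 0.20893 + 0.00051286) = 1/1.2094 = 0.8268; α₂ = α₁·K2/[H⁺] = 0.0004240
α₁ + 2α₂ = 0.8277
CA = 0.8277 × 1.28 = 1.06 mmol/L

CA = 1.06 mmol/L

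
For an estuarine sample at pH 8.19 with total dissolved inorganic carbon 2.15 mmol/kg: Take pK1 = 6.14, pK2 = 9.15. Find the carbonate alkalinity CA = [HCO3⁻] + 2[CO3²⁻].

CA = [HCO3⁻] + 2[CO3²⁻] = (α₁ + 2α₂)·DIC
At pH 8.19: [H⁺]/K1 = 10^-2.05 = 0.0089125, K2/[H⁺] = 10^-0.96 = 0.10965
α₁ = 1/(1 + 0.0089125 + 0.10965) = 1/1.1186 = 0.8940; α₂ = α₁·K2/[H⁺] = 0.09803
α₁ + 2α₂ = 1.0901
CA = 1.0901 × 2.15 = 2.34 mmol/kg

CA = 2.34 mmol/kg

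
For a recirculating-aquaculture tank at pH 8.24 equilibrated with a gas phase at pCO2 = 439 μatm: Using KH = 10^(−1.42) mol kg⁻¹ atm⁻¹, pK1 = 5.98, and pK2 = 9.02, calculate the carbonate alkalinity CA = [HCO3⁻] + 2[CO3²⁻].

CA = 4.05 mmol/kg

[CO2*] = KH · pCO2 = 10^(−1.42) × 439×10^-6 = 1.669×10^-5 mol/kg
α₀ = 1/(1 + K1/[H⁺] + K1K2/[H⁺]²) = 1/(1 + 10^+2.26 + 10^+1.48) = 0.004691
DIC = [CO2*]/α₀ = 1.669×10^-5 / 0.004691 = 3.558 mmol/kg
CA = (α₁ + 2α₂)·DIC = (0.8536 + 2×0.1417) × 3.558 = 4.05 mmol/kg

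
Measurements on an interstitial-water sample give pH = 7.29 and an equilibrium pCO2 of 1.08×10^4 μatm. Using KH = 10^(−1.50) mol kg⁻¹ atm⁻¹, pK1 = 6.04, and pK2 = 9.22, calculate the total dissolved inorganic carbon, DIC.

[CO2*] = KH · pCO2 = 10^(−1.50) × 1.08×10^4×10^-6 = 3.415×10^-4 mol/kg
α₀ = 1/(1 + K1/[H⁺] + K1K2/[H⁺]²) = 1/(1 + 10^+1.25 + 10^-0.68) = 0.05265
DIC = [CO2*]/α₀ = 3.415×10^-4 / 0.05265 = 6.49 mmol/kg

DIC = 6.49 mmol/kg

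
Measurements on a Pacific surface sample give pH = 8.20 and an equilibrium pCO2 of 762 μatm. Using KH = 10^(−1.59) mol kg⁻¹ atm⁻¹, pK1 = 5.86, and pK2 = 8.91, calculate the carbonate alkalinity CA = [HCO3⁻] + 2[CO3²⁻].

[CO2*] = KH · pCO2 = 10^(−1.59) × 762×10^-6 = 1.959×10^-5 mol/kg
α₀ = 1/(1 + K1/[H⁺] + K1K2/[H⁺]²) = 1/(1 + 10^+2.34 + 10^+1.63) = 0.003810
DIC = [CO2*]/α₀ = 1.959×10^-5 / 0.003810 = 5.140 mmol/kg
CA = (α₁ + 2α₂)·DIC = (0.8336 + 2×0.1625) × 5.140 = 5.96 mmol/kg

CA = 5.96 mmol/kg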